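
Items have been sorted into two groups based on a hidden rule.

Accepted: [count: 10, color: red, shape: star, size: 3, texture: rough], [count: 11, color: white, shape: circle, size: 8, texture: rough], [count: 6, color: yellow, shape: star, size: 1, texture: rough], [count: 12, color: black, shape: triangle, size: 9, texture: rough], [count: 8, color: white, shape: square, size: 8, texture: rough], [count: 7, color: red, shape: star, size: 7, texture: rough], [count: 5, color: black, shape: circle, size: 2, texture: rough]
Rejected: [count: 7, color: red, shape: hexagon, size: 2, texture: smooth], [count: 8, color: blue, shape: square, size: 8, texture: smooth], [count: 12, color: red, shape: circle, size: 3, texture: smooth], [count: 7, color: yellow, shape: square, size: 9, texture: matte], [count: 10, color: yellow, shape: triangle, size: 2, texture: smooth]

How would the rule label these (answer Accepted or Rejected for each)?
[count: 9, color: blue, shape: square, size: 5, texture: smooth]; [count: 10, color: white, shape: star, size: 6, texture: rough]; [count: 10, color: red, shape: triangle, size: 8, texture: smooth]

Checking candidate rules against both groups, what survives is: texture is rough.

Rejected, Accepted, Rejected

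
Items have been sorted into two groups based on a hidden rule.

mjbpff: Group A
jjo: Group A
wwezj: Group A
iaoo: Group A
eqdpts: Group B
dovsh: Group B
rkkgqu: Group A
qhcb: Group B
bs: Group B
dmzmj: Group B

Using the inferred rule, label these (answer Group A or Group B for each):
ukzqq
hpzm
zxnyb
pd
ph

Group A, Group B, Group B, Group B, Group B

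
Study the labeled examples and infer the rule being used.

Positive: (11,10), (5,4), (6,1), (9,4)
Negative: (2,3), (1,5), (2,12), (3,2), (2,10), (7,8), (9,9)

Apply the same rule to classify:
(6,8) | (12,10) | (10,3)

Every 'Positive' example satisfies: first > second AND sum ≥ 6. None of the 'Negative' examples do.
(6,8): Negative (6 < 8, 6+8 = 14).
(12,10): Positive (12 > 10, 12+10 = 22).
(10,3): Positive (10 > 3, 10+3 = 13).

Negative, Positive, Positive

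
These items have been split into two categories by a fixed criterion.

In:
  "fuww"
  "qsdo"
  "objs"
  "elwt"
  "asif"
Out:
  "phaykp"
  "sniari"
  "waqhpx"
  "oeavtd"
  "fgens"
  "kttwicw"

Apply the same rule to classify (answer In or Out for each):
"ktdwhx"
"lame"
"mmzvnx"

One predicate separates the groups cleanly: length 4.
"ktdwhx": length 6 — doesn't qualify, so Out. "lame": length 4 — passes, so In. "mmzvnx": length 6 — doesn't qualify, so Out.

Out, In, Out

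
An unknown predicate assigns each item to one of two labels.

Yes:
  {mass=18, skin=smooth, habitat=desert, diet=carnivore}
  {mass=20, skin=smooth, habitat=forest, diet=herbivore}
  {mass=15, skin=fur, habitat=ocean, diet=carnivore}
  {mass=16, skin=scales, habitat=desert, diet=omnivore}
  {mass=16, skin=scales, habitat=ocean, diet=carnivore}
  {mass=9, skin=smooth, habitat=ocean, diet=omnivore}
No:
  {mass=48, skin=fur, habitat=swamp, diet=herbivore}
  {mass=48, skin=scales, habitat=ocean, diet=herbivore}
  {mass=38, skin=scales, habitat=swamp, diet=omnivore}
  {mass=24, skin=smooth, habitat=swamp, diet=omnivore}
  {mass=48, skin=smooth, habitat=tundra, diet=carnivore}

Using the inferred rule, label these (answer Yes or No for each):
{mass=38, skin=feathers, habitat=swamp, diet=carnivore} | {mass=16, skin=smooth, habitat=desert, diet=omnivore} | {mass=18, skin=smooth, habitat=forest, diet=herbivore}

No, Yes, Yes

Rule: mass ≤ 20. This holds for each 'Yes' example and fails for each 'No' one.
{mass=38, skin=feathers, habitat=swamp, diet=carnivore}: mass = 38 — doesn't qualify, so No.
{mass=16, skin=smooth, habitat=desert, diet=omnivore}: mass = 16 — matches, so Yes.
{mass=18, skin=smooth, habitat=forest, diet=herbivore}: mass = 18 — matches, so Yes.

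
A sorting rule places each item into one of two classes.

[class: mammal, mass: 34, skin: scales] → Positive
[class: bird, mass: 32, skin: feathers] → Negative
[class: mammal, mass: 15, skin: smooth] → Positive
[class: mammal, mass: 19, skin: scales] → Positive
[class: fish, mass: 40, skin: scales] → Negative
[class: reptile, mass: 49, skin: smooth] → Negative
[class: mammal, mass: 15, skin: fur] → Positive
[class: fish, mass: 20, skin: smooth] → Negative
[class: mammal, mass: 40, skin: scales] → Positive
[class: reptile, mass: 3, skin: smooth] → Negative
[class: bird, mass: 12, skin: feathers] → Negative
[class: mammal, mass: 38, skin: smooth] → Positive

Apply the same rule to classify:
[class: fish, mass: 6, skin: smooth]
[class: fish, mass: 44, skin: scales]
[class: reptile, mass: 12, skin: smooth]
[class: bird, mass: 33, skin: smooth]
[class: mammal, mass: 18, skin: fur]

Negative, Negative, Negative, Negative, Positive

'Positive' ⟺ class is mammal.
[class: fish, mass: 6, skin: smooth]: class is fish, lacks this property → Negative. [class: fish, mass: 44, skin: scales]: class is fish, lacks this property → Negative. [class: reptile, mass: 12, skin: smooth]: class is reptile, lacks this property → Negative. [class: bird, mass: 33, skin: smooth]: class is bird, lacks this property → Negative. [class: mammal, mass: 18, skin: fur]: class is mammal, meets the rule → Positive.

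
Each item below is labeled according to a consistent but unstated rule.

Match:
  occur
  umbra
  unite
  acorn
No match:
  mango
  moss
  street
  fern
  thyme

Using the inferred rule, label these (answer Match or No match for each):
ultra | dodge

Match, No match

A rule that fits every label: starts with a vowel — true of each 'Match' example, false of each 'No match' one.
ultra: Match (starts with 'u').
dodge: No match (starts with 'd').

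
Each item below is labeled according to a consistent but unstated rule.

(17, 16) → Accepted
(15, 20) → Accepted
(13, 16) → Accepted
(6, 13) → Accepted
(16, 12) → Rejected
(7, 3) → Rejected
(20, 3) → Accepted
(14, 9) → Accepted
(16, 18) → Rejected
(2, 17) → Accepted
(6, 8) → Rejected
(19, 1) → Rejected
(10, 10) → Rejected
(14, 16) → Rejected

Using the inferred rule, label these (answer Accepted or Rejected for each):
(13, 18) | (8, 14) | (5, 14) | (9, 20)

Accepted, Rejected, Accepted, Accepted

The classifier is using: sum is odd.
(13, 18): 13+18 = 31 — passes, so Accepted.
(8, 14): 8+14 = 22 — does not fit, so Rejected.
(5, 14): 5+14 = 19 — passes, so Accepted.
(9, 20): 9+20 = 29 — passes, so Accepted.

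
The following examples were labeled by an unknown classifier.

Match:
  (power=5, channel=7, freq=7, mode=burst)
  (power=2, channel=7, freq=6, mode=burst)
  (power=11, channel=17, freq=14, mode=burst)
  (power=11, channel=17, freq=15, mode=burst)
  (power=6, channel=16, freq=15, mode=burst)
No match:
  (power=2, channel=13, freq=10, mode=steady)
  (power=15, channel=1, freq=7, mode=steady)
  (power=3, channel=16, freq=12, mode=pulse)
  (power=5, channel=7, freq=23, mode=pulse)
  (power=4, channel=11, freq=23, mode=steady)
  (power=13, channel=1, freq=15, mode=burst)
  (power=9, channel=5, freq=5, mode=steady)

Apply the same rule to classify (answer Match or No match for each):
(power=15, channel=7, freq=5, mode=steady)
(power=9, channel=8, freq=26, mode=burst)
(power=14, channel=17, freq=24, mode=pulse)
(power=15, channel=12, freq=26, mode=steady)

One predicate separates the groups cleanly: mode is burst AND power ≤ 11.
(power=15, channel=7, freq=5, mode=steady): mode is steady, power = 15, lacks this property → No match.
(power=9, channel=8, freq=26, mode=burst): mode is burst, power = 9, fits → Match.
(power=14, channel=17, freq=24, mode=pulse): mode is pulse, power = 14, lacks this property → No match.
(power=15, channel=12, freq=26, mode=steady): mode is steady, power = 15, lacks this property → No match.

No match, Match, No match, No match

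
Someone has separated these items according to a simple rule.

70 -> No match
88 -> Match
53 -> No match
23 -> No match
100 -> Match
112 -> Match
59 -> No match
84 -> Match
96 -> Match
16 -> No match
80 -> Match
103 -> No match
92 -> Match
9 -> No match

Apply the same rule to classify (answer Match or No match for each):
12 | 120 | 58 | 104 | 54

All 'Match' examples share one property — even AND at least 80 — and every 'No match' example lacks it.
12 → 12 is even, 12 < 80 → No match.
120 → 120 is even, 120 ≥ 80 → Match.
58 → 58 is even, 58 < 80 → No match.
104 → 104 is even, 104 ≥ 80 → Match.
54 → 54 is even, 54 < 80 → No match.

No match, Match, No match, Match, No match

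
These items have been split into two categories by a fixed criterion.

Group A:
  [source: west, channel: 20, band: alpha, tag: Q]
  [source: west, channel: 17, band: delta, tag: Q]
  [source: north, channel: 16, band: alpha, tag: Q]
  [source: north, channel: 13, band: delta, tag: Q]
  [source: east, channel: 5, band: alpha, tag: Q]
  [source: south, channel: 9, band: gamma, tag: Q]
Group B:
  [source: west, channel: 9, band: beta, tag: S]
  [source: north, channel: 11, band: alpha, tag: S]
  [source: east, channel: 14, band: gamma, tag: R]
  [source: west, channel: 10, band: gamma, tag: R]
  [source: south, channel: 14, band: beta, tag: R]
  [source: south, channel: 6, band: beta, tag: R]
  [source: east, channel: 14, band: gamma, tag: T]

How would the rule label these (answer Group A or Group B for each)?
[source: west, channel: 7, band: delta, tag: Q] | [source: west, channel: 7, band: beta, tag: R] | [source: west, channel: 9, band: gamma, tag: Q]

The rule appears to be: tag is Q.
[source: west, channel: 7, band: delta, tag: Q] — tag is Q, hence Group A.
[source: west, channel: 7, band: beta, tag: R] — tag is R, hence Group B.
[source: west, channel: 9, band: gamma, tag: Q] — tag is Q, hence Group A.

Group A, Group B, Group A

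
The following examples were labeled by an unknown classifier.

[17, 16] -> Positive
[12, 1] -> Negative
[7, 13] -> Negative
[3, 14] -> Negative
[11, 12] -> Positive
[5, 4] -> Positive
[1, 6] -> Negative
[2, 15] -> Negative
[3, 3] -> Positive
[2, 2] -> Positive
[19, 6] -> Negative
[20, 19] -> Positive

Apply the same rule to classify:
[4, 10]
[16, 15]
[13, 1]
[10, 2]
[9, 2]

The common property of the 'Positive' items is: |first − second| ≤ 1. No 'Negative' item has it.

Negative, Positive, Negative, Negative, Negative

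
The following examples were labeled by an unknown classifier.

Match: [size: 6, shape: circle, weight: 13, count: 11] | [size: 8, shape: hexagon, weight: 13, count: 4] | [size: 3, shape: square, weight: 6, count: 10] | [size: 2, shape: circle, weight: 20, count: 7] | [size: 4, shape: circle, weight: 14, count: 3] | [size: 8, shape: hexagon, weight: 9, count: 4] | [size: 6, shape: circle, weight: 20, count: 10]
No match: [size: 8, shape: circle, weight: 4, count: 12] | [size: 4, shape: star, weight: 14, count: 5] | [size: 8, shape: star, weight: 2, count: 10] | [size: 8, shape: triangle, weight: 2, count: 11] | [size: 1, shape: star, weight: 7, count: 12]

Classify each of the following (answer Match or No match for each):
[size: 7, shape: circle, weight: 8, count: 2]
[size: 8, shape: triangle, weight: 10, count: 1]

The pattern is that an item is 'Match' exactly when: shape is not star AND weight ≥ 6.
Match: [size: 7, shape: circle, weight: 8, count: 2], since shape is circle, weight = 8.
Match: [size: 8, shape: triangle, weight: 10, count: 1], since shape is triangle, weight = 10.

Match, Match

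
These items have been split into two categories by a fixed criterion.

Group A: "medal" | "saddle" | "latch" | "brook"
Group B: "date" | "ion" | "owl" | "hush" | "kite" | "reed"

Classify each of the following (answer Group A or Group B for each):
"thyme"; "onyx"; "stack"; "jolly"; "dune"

Group A, Group B, Group A, Group A, Group B

The distinguishing property — length ≥ 5 — holds for all the 'Group A' cases and none of the 'Group B' cases.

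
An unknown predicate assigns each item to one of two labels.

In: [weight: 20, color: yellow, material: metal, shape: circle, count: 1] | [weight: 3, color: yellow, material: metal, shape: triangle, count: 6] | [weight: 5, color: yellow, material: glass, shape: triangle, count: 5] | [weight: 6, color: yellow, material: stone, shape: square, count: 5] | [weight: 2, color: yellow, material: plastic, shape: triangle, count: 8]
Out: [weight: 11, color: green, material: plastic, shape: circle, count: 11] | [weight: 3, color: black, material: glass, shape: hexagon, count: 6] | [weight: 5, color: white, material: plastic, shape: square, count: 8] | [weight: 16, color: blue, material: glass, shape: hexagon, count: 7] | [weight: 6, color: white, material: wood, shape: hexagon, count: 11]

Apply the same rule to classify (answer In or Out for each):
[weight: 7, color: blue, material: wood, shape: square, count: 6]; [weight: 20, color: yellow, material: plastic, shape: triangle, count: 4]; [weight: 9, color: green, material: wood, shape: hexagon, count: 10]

All 'In' examples share one property — color is yellow — and every 'Out' example lacks it.
[weight: 7, color: blue, material: wood, shape: square, count: 6]: color is blue — does not pass, so Out.
[weight: 20, color: yellow, material: plastic, shape: triangle, count: 4]: color is yellow — matches, so In.
[weight: 9, color: green, material: wood, shape: hexagon, count: 10]: color is green — does not pass, so Out.

Out, In, Out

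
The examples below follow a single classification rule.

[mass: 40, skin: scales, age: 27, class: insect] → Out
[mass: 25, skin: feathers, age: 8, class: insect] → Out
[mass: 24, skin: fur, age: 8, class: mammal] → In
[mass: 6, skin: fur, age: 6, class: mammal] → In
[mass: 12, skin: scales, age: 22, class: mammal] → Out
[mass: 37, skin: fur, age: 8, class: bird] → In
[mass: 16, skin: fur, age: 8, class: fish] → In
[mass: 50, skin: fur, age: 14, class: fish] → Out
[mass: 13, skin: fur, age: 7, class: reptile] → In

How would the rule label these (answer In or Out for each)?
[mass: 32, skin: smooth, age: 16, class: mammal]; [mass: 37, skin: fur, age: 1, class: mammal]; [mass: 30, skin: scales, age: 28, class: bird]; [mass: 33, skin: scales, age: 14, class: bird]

Out, In, Out, Out

The pattern is that an item is 'In' exactly when: skin is fur AND age ≤ 8.
[mass: 32, skin: smooth, age: 16, class: mammal] — skin is smooth, age = 16, hence Out. [mass: 37, skin: fur, age: 1, class: mammal] — skin is fur, age = 1, hence In. [mass: 30, skin: scales, age: 28, class: bird] — skin is scales, age = 28, hence Out. [mass: 33, skin: scales, age: 14, class: bird] — skin is scales, age = 14, hence Out.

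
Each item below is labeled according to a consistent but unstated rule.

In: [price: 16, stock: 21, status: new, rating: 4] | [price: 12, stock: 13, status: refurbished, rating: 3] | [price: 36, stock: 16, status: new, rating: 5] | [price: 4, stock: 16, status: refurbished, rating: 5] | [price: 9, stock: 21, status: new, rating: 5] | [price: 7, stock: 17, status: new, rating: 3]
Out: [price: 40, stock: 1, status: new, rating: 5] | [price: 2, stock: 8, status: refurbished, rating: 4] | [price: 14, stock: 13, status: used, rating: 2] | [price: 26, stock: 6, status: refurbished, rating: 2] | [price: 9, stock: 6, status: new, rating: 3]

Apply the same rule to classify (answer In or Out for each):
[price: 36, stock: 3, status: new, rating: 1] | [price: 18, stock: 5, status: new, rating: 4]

Out, Out

The rule appears to be: rating ≥ 3 AND stock ≥ 13.
[price: 36, stock: 3, status: new, rating: 1]: rating = 1, stock = 3 — fails the rule, so Out. [price: 18, stock: 5, status: new, rating: 4]: rating = 4, stock = 5 — fails the rule, so Out.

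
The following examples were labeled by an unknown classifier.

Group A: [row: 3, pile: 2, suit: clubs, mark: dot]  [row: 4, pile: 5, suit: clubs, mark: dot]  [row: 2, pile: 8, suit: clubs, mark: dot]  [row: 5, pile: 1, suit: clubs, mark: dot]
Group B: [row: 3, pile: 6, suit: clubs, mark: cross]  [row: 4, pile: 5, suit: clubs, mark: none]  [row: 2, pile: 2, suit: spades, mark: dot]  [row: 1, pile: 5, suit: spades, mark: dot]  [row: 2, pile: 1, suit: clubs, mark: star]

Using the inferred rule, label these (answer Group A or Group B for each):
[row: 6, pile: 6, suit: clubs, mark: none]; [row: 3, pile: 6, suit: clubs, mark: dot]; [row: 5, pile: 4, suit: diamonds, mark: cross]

Group B, Group A, Group B

The rule appears to be: suit is clubs AND mark is dot.
[row: 6, pile: 6, suit: clubs, mark: none]: suit is clubs, mark is none — fails this test, so Group B.
[row: 3, pile: 6, suit: clubs, mark: dot]: suit is clubs, mark is dot — qualifies, so Group A.
[row: 5, pile: 4, suit: diamonds, mark: cross]: suit is diamonds, mark is cross — fails this test, so Group B.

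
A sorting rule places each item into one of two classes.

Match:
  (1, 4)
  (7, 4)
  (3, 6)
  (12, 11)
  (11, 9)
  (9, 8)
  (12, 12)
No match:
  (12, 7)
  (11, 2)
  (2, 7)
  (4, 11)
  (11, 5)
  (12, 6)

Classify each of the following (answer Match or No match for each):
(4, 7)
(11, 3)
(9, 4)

Match, No match, No match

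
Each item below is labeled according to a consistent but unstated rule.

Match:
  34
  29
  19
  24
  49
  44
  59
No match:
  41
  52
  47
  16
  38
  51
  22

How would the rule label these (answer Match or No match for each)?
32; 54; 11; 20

No match, Match, No match, No match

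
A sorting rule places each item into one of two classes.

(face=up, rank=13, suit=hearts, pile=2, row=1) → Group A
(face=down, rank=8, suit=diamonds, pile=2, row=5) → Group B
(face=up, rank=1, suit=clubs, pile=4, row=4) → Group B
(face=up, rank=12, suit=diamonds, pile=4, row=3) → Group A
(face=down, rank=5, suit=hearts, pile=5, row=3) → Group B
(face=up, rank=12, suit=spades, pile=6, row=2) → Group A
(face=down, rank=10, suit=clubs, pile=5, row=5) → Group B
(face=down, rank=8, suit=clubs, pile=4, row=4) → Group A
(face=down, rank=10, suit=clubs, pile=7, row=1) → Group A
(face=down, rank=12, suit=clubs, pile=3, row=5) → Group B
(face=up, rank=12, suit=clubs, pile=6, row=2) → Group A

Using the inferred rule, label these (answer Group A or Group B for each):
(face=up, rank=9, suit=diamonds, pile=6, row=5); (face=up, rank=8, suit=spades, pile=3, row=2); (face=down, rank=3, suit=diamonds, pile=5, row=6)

A rule that fits every label: row ≤ 4 AND rank ≥ 8 — true of each 'Group A' example, false of each 'Group B' one.
(face=up, rank=9, suit=diamonds, pile=6, row=5): row = 5, rank = 9, does not satisfy this → Group B.
(face=up, rank=8, suit=spades, pile=3, row=2): row = 2, rank = 8, checks out → Group A.
(face=down, rank=3, suit=diamonds, pile=5, row=6): row = 6, rank = 3, does not satisfy this → Group B.

Group B, Group A, Group B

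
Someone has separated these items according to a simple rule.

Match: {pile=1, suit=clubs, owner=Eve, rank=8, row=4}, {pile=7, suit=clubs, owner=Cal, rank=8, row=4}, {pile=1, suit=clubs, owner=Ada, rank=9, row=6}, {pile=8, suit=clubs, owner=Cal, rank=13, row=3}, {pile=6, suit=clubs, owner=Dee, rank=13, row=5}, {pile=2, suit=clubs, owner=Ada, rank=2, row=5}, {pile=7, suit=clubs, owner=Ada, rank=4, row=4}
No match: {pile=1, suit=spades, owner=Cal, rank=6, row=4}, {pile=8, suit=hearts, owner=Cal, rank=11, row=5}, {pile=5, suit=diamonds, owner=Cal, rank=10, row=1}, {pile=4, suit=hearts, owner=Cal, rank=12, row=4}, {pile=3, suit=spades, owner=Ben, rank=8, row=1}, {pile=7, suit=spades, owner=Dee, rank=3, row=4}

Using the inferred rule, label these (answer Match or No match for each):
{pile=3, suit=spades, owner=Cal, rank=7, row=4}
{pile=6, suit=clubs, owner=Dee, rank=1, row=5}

No match, Match

Checking candidate rules against both groups, what survives is: suit is clubs.
{pile=3, suit=spades, owner=Cal, rank=7, row=4} — suit is spades, hence No match.
{pile=6, suit=clubs, owner=Dee, rank=1, row=5} — suit is clubs, hence Match.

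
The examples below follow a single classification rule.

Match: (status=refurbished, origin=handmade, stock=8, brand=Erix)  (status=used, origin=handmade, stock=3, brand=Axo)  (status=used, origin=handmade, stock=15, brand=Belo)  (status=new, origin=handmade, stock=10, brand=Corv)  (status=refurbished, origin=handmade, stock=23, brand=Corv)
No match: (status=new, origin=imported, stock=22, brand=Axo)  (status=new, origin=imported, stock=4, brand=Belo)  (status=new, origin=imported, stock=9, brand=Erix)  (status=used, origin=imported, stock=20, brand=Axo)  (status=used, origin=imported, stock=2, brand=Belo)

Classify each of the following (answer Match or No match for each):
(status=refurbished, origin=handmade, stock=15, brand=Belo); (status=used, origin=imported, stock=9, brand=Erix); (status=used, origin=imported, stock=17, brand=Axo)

The simplest hypothesis consistent with all the labels is: origin is handmade.
(status=refurbished, origin=handmade, stock=15, brand=Belo) → origin is handmade → Match.
(status=used, origin=imported, stock=9, brand=Erix) → origin is imported → No match.
(status=used, origin=imported, stock=17, brand=Axo) → origin is imported → No match.

Match, No match, No match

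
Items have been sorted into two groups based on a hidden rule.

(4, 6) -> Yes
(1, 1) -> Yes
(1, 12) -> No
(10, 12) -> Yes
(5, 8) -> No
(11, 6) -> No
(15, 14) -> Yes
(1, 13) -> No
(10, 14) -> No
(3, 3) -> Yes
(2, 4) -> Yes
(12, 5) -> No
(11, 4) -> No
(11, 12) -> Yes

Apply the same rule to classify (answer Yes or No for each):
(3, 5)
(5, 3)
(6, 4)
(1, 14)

Yes, Yes, Yes, No

One predicate separates the groups cleanly: |first − second| ≤ 2.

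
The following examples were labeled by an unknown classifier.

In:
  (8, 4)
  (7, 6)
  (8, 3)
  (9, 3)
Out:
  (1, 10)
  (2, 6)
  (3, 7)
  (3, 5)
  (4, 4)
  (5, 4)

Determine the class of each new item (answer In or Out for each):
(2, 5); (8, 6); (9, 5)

Out, In, In

One predicate separates the groups cleanly: first ≥ 6.
(2, 5): Out (first 2). (8, 6): In (first 8). (9, 5): In (first 9).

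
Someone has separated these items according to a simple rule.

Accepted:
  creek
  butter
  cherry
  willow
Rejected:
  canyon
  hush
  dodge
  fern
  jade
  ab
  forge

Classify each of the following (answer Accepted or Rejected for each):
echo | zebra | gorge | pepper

Comparing the two groups points to one rule — has a double letter.
echo → no doubled letter → Rejected.
zebra → no doubled letter → Rejected.
gorge → no doubled letter → Rejected.
pepper → 'pp' doubled → Accepted.

Rejected, Rejected, Rejected, Accepted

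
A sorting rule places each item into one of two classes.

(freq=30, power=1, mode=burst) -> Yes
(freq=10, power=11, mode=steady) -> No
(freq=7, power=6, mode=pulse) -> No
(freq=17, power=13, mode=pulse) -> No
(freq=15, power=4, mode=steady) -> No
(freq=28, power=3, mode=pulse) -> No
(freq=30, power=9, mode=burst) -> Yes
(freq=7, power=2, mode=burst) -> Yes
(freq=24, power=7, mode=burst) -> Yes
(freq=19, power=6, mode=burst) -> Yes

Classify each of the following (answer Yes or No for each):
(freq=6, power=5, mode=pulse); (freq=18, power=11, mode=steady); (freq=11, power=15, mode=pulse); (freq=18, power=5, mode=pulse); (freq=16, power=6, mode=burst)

The common property of the 'Yes' items is: mode is burst. No 'No' item has it.

No, No, No, No, Yes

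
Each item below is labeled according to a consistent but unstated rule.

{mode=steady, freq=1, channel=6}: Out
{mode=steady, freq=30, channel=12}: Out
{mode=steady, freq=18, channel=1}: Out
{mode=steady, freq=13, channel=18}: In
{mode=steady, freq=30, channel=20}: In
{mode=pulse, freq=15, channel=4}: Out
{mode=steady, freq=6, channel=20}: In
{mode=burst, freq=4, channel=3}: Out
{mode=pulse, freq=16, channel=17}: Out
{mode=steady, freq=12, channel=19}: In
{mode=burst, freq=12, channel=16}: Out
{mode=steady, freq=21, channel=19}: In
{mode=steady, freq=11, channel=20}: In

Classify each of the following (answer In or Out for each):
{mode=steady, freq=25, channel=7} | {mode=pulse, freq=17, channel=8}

One predicate separates the groups cleanly: channel ≥ 18.
{mode=steady, freq=25, channel=7}: channel = 7, doesn't match → Out.
{mode=pulse, freq=17, channel=8}: channel = 8, doesn't match → Out.

Out, Out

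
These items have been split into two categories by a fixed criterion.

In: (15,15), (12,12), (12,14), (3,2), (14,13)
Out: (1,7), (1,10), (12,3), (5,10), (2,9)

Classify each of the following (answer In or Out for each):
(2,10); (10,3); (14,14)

Out, Out, In

The pattern is that an item is 'In' exactly when: |first − second| ≤ 2.
(2,10) → |2−10| = 8 → Out.
(10,3) → |10−3| = 7 → Out.
(14,14) → |14−14| = 0 → In.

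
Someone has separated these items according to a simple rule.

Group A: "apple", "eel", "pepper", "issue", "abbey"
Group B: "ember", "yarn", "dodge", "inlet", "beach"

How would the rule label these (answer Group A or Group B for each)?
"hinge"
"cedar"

Group B, Group B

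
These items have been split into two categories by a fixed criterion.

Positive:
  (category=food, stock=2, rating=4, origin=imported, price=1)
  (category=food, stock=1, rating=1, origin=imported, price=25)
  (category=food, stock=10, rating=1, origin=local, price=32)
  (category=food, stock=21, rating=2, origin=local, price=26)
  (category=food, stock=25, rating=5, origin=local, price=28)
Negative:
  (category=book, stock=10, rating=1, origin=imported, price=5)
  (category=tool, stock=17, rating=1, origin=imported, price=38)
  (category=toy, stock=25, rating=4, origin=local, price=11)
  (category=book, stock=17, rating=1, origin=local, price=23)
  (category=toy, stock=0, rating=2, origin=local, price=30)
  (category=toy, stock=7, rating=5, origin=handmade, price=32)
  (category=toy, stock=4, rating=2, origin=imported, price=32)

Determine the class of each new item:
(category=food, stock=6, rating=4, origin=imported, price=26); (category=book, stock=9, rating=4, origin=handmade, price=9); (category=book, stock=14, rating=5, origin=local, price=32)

All 'Positive' examples share one property — category is food — and every 'Negative' example lacks it.
Positive: (category=food, stock=6, rating=4, origin=imported, price=26), since category is food. Negative: (category=book, stock=9, rating=4, origin=handmade, price=9), since category is book. Negative: (category=book, stock=14, rating=5, origin=local, price=32), since category is book.

Positive, Negative, Negative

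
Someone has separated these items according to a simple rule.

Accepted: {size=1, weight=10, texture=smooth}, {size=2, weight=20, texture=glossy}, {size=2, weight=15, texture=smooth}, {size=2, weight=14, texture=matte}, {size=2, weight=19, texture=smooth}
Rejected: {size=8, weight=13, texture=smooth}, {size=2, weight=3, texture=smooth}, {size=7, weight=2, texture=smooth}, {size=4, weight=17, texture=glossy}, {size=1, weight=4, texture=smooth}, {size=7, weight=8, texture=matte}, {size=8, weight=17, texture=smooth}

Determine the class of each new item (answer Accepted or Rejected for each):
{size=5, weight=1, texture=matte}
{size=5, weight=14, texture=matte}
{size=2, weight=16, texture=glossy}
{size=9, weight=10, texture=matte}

The pattern is that an item is 'Accepted' exactly when: weight ≥ 8 AND size ≤ 2.
{size=5, weight=1, texture=matte}: weight = 1, size = 5, fails this test → Rejected.
{size=5, weight=14, texture=matte}: weight = 14, size = 5, fails this test → Rejected.
{size=2, weight=16, texture=glossy}: weight = 16, size = 2, satisfies this → Accepted.
{size=9, weight=10, texture=matte}: weight = 10, size = 9, fails this test → Rejected.

Rejected, Rejected, Accepted, Rejected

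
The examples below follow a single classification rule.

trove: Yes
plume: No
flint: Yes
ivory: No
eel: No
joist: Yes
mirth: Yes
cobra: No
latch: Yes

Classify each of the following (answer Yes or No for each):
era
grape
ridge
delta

No, No, No, Yes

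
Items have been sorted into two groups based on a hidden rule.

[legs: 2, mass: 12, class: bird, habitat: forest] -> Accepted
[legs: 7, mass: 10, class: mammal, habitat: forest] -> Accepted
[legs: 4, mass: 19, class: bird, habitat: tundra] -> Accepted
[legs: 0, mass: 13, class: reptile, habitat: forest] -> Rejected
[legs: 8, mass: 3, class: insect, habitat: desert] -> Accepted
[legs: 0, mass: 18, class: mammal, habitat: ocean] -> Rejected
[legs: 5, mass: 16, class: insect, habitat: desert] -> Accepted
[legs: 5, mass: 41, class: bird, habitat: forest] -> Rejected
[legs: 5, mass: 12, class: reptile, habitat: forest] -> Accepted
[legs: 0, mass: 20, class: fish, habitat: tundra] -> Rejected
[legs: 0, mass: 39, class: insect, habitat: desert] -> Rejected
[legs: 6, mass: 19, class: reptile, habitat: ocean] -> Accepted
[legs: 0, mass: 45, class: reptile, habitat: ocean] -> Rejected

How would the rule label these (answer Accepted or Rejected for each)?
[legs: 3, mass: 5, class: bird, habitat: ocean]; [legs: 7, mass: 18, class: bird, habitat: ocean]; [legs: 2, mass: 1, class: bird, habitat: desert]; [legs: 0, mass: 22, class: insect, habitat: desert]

The rule appears to be: mass ≤ 19 AND legs ≥ 2.
Accepted: [legs: 3, mass: 5, class: bird, habitat: ocean], since mass = 5, legs = 3. Accepted: [legs: 7, mass: 18, class: bird, habitat: ocean], since mass = 18, legs = 7. Accepted: [legs: 2, mass: 1, class: bird, habitat: desert], since mass = 1, legs = 2. Rejected: [legs: 0, mass: 22, class: insect, habitat: desert], since mass = 22, legs = 0.

Accepted, Accepted, Accepted, Rejected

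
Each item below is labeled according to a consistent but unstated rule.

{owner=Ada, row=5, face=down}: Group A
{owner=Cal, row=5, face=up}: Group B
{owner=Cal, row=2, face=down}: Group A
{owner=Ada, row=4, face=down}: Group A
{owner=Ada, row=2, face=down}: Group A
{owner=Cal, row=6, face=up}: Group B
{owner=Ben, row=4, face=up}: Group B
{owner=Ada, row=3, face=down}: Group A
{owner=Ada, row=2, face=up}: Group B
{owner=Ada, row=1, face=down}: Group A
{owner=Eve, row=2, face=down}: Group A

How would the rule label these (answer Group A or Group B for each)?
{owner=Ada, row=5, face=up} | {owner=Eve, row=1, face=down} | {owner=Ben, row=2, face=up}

Group B, Group A, Group B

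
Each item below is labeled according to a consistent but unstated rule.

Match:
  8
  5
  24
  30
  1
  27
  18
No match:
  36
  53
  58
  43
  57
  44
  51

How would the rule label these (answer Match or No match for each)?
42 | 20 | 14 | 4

No match, Match, Match, Match

The pattern is that an item is 'Match' exactly when: at most 30.
42: 42 > 30 — does not fit, so No match.
20: 20 ≤ 30 — qualifies, so Match.
14: 14 ≤ 30 — qualifies, so Match.
4: 4 ≤ 30 — qualifies, so Match.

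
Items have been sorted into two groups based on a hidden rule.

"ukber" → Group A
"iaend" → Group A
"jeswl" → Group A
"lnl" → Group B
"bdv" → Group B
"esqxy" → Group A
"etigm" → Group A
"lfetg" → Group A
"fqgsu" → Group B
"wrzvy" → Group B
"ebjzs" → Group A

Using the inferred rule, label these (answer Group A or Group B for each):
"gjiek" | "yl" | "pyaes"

Group A, Group B, Group A

The simplest hypothesis consistent with all the labels is: contains 'e'.
"gjiek": has 'e', qualifies → Group A. "yl": no 'e', lacks this property → Group B. "pyaes": has 'e', qualifies → Group A.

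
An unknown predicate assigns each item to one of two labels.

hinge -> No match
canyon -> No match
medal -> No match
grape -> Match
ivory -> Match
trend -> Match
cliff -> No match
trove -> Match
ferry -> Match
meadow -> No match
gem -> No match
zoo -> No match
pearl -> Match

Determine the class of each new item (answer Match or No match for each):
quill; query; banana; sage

No match, Match, No match, No match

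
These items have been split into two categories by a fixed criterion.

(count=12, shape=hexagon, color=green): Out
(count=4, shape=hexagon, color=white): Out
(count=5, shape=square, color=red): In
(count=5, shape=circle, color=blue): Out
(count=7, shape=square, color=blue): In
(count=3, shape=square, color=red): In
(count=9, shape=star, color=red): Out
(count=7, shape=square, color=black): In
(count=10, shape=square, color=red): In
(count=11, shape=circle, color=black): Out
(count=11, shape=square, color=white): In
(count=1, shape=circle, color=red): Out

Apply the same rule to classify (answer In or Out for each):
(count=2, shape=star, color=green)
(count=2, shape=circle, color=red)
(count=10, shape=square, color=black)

The pattern is that an item is 'In' exactly when: shape is square.
(count=2, shape=star, color=green): shape is star, does not pass → Out.
(count=2, shape=circle, color=red): shape is circle, does not pass → Out.
(count=10, shape=square, color=black): shape is square, matches → In.

Out, Out, In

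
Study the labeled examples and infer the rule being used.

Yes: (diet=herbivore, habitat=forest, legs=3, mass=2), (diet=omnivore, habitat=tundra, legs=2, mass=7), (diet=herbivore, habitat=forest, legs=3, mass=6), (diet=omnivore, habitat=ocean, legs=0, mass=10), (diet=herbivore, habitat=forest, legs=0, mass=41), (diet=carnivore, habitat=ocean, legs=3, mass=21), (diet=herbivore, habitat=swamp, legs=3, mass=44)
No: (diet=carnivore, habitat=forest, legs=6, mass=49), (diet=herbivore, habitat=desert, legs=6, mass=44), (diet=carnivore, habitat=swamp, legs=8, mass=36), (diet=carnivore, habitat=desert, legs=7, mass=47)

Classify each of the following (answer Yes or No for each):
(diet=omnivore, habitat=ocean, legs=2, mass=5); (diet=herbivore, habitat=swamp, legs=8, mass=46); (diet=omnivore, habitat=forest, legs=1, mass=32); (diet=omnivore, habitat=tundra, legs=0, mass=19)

Yes, No, Yes, Yes

'Yes' ⟺ legs ≤ 3.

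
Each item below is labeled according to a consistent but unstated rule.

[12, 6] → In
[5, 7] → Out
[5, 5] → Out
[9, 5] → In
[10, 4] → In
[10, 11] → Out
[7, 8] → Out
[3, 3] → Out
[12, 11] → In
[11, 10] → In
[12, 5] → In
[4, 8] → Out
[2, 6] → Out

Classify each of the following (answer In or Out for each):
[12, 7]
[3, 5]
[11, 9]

In, Out, In

Checking candidate rules against both groups, what survives is: first > second.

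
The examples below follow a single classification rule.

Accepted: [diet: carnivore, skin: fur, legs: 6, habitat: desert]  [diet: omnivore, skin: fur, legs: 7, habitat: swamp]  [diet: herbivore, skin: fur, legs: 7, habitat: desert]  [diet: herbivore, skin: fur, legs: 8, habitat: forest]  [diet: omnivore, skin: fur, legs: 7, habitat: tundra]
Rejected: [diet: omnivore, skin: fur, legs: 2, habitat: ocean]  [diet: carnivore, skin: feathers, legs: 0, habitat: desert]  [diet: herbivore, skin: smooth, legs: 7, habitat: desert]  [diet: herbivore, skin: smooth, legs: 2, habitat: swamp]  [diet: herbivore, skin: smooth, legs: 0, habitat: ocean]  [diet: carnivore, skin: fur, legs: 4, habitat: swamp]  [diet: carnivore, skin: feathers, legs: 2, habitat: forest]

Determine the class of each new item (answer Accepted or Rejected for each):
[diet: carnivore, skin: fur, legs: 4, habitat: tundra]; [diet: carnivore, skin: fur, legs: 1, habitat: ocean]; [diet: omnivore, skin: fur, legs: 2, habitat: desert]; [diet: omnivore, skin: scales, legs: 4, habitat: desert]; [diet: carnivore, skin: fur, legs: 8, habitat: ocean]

Rejected, Rejected, Rejected, Rejected, Accepted

The rule appears to be: skin is fur AND legs ≥ 6.
[diet: carnivore, skin: fur, legs: 4, habitat: tundra]: Rejected (skin is fur, legs = 4).
[diet: carnivore, skin: fur, legs: 1, habitat: ocean]: Rejected (skin is fur, legs = 1).
[diet: omnivore, skin: fur, legs: 2, habitat: desert]: Rejected (skin is fur, legs = 2).
[diet: omnivore, skin: scales, legs: 4, habitat: desert]: Rejected (skin is scales, legs = 4).
[diet: carnivore, skin: fur, legs: 8, habitat: ocean]: Accepted (skin is fur, legs = 8).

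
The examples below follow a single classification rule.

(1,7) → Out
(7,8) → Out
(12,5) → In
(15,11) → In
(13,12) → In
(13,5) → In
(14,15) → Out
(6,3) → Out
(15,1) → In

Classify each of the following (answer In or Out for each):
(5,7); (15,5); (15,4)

Out, In, In

Every 'In' example satisfies: first > second AND sum ≥ 15. None of the 'Out' examples do.
(5,7): 5 < 7, 5+7 = 12, lacks this property → Out. (15,5): 15 > 5, 15+5 = 20, has this property → In. (15,4): 15 > 4, 15+4 = 19, has this property → In.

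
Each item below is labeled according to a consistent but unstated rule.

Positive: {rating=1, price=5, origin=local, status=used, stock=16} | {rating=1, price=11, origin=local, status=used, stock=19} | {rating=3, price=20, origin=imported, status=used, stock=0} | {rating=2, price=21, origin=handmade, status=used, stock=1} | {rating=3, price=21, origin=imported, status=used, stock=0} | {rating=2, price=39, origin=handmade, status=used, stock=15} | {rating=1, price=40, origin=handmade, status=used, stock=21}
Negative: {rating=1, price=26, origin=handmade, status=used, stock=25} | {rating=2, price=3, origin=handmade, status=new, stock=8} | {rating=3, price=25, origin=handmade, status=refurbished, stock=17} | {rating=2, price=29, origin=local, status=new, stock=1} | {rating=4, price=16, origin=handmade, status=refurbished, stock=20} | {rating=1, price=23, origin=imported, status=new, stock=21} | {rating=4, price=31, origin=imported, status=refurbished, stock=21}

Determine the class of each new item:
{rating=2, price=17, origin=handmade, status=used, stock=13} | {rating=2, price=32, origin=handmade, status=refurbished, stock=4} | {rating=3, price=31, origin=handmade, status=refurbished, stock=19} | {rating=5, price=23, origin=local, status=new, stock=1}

'Positive' ⟺ status is used AND stock ≤ 21.
{rating=2, price=17, origin=handmade, status=used, stock=13}: status is used, stock = 13, satisfies this → Positive. {rating=2, price=32, origin=handmade, status=refurbished, stock=4}: status is refurbished, stock = 4, doesn't qualify → Negative. {rating=3, price=31, origin=handmade, status=refurbished, stock=19}: status is refurbished, stock = 19, doesn't qualify → Negative. {rating=5, price=23, origin=local, status=new, stock=1}: status is new, stock = 1, doesn't qualify → Negative.

Positive, Negative, Negative, Negative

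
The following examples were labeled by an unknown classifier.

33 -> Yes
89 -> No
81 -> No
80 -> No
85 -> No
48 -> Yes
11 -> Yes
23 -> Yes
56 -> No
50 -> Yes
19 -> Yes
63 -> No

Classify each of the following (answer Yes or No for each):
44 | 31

Yes, Yes

The pattern is that an item is 'Yes' exactly when: at most 50.
44 — 44 ≤ 50, hence Yes. 31 — 31 ≤ 50, hence Yes.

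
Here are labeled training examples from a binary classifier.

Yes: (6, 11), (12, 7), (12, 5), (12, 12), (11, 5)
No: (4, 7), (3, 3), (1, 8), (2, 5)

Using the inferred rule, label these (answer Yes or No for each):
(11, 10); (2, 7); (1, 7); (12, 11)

Yes, No, No, Yes

Rule: sum ≥ 16. This holds for each 'Yes' example and fails for each 'No' one.
(11, 10): 11+10 = 21, satisfies this → Yes.
(2, 7): 2+7 = 9, doesn't qualify → No.
(1, 7): 1+7 = 8, doesn't qualify → No.
(12, 11): 12+11 = 23, satisfies this → Yes.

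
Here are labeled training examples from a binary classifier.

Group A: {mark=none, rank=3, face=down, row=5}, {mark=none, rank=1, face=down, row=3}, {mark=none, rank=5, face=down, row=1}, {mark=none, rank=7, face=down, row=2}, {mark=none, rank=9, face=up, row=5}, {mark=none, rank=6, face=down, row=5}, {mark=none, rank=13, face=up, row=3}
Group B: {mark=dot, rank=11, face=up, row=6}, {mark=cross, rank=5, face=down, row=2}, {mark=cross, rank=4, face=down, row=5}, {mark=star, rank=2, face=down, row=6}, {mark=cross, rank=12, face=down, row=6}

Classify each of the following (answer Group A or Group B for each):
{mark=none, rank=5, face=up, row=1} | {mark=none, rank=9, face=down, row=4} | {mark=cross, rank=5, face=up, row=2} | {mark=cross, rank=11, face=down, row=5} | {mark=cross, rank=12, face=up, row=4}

Every 'Group A' example satisfies: mark is none. None of the 'Group B' examples do.
{mark=none, rank=5, face=up, row=1} → mark is none → Group A.
{mark=none, rank=9, face=down, row=4} → mark is none → Group A.
{mark=cross, rank=5, face=up, row=2} → mark is cross → Group B.
{mark=cross, rank=11, face=down, row=5} → mark is cross → Group B.
{mark=cross, rank=12, face=up, row=4} → mark is cross → Group B.

Group A, Group A, Group B, Group B, Group B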